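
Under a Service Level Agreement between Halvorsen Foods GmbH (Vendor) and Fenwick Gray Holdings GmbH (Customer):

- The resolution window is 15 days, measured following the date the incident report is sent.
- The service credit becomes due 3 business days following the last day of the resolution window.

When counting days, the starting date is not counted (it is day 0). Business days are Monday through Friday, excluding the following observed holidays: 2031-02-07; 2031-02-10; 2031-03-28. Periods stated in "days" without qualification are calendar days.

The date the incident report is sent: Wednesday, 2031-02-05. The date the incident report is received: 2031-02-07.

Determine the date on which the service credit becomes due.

The last day of the resolution window: 15 calendar days after 2031-02-05 is 2031-02-20.
From Thursday, 2031-02-20, 3 business days (Feb 21, Feb 24, Feb 25, skipping weekends) brings us to Tuesday, 2031-02-25, which is the date on which the service credit becomes due.

2031-02-25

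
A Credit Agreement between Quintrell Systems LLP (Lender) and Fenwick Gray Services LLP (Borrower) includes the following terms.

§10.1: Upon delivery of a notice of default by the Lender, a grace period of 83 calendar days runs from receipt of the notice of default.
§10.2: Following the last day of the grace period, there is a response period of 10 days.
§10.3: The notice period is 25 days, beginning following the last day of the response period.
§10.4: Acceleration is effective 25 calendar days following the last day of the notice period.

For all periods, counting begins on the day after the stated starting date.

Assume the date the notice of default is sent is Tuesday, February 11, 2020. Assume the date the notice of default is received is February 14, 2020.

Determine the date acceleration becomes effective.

Adding 83 calendar days to February 14, 2020 gives May 7, 2020, which is the last day of the grace period.
The last day of the response period: 10 calendar days after May 7, 2020 is May 17, 2020.
The last day of the notice period: 25 calendar days after May 17, 2020 is June 11, 2020.
The date acceleration becomes effective: 25 calendar days after June 11, 2020 is July 6, 2020.

July 6, 2020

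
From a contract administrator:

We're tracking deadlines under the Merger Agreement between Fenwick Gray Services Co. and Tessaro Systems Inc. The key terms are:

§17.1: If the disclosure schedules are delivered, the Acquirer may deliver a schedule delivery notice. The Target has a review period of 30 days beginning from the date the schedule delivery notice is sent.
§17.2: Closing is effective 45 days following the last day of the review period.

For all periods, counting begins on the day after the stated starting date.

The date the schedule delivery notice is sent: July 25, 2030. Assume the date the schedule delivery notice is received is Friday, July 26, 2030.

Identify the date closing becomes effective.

The last day of the review period: 30 calendar days after July 25, 2030 is August 24, 2030.
Adding 45 calendar days to August 24, 2030 gives October 8, 2030, which is the date closing becomes effective.

October 8, 2030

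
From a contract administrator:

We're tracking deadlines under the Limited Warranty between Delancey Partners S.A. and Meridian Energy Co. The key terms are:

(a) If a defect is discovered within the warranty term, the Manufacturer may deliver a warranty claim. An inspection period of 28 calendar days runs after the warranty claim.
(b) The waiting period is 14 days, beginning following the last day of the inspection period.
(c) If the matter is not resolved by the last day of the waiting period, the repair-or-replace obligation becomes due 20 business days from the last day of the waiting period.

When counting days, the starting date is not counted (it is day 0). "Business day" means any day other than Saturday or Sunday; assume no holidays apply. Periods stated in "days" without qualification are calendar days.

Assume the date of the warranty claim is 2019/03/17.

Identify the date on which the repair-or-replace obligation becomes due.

2019/05/24

The last day of the inspection period: 28 calendar days after 2019/03/17 is 2019/04/14.
The last day of the waiting period: 2019/04/14 + 14 days = 2019/04/28.
The date on which the repair-or-replace obligation becomes due: 20 business days after Sunday, 2019/04/28, skipping weekends — Apr 29, Apr 30, May 1, May 2, …, May 22, May 23, May 24 — lands on Friday, 2019/05/24.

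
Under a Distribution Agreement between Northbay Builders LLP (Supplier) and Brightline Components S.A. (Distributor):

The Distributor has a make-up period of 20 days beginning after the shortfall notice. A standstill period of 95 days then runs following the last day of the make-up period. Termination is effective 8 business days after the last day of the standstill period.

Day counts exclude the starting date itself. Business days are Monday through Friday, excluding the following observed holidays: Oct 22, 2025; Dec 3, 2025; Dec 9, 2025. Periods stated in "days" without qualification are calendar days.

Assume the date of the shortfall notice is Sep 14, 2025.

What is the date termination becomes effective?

Jan 19, 2026

The last day of the make-up period: 20 calendar days after Sep 14, 2025 is Oct 4, 2025.
The last day of the standstill period: 95 calendar days after Oct 4, 2025 is Jan 7, 2026.
The date termination becomes effective: counting 8 business days from Wednesday, Jan 7, 2026 (Jan 8, Jan 9, Jan 12, Jan 13, Jan 14, Jan 15, Jan 16, Jan 19, skipping weekends) reaches Monday, Jan 19, 2026.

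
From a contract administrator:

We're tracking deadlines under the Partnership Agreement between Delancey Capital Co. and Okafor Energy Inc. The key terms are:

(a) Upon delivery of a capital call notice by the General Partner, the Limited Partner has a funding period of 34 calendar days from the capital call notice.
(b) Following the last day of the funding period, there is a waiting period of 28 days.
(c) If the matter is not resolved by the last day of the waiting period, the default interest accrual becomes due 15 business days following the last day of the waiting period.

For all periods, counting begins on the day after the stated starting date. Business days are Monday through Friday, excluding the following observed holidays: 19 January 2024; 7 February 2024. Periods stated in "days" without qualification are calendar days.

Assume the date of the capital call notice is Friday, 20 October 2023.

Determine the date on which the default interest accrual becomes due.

The last day of the funding period: 20 October 2023 + 34 days = 23 November 2023.
Adding 28 calendar days to 23 November 2023 gives 21 December 2023, which is the last day of the waiting period.
The date on which the default interest accrual becomes due: counting 15 business days from Thursday, 21 December 2023 (Dec 22, Dec 25, Dec 26, Dec 27, …, Jan 9, Jan 10, Jan 11, skipping weekends) reaches Thursday, 11 January 2024.

11 January 2024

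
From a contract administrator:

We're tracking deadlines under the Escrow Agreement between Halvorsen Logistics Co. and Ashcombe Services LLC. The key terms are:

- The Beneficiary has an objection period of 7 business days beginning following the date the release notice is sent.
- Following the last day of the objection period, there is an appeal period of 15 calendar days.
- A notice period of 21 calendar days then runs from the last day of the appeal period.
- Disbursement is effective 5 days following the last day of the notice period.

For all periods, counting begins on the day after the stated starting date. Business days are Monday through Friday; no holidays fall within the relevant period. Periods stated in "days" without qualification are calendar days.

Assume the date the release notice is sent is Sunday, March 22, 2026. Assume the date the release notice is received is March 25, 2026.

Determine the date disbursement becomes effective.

The last day of the objection period: counting 7 business days from Sunday, March 22, 2026 (Mar 23, Mar 24, Mar 25, Mar 26, Mar 27, Mar 30, Mar 31, skipping weekends) reaches Tuesday, March 31, 2026.
Adding 15 calendar days to March 31, 2026 gives April 15, 2026, which is the last day of the appeal period.
The last day of the notice period: April 15, 2026 + 21 days = May 6, 2026.
The date disbursement becomes effective: 5 calendar days after May 6, 2026 is May 11, 2026.

May 11, 2026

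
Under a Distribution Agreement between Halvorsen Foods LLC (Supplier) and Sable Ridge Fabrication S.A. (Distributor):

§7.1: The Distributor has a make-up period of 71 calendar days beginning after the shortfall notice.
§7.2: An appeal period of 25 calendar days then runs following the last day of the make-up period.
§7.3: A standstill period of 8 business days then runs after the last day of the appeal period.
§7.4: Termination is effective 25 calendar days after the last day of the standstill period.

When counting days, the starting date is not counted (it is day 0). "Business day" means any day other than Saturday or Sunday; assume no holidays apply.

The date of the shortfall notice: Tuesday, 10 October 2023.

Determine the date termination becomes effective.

18 February 2024

The last day of the make-up period: 71 calendar days after 10 October 2023 is 20 December 2023.
The last day of the appeal period: 20 December 2023 + 25 days = 14 January 2024.
The last day of the standstill period: counting 8 business days from Sunday, 14 January 2024 (Jan 15, Jan 16, Jan 17, Jan 18, Jan 19, Jan 22, Jan 23, Jan 24, skipping weekends) reaches Wednesday, 24 January 2024.
Adding 25 calendar days to 24 January 2024 gives 18 February 2024, which is the date termination becomes effective.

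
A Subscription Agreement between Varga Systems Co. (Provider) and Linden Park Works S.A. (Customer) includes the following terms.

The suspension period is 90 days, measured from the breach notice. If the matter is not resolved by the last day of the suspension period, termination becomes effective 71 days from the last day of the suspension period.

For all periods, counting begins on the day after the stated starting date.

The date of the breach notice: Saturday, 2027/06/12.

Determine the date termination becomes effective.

The last day of the suspension period: 90 calendar days after 2027/06/12 is 2027/09/10.
The date termination becomes effective: 2027/09/10 + 71 days = 2027/11/20.

2027/11/20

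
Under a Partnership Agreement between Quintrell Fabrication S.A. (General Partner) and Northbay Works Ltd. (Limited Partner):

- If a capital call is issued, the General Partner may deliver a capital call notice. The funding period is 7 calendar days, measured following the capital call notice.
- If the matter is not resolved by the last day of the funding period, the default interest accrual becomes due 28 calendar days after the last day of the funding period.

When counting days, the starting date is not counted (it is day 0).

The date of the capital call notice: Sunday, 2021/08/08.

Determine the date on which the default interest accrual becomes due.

2021/09/12

The last day of the funding period: 2021/08/08 + 7 days = 2021/08/15.
The date on which the default interest accrual becomes due: 2021/08/15 + 28 days = 2021/09/12.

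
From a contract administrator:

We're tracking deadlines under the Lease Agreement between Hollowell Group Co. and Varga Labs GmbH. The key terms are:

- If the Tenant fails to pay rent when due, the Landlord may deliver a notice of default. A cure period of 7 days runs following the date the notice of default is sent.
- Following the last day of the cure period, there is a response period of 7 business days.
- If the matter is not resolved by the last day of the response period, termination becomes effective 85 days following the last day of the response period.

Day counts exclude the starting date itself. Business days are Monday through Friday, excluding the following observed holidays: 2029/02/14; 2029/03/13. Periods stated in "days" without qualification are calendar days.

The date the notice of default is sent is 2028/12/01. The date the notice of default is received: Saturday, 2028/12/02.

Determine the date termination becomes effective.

The last day of the cure period: 2028/12/01 + 7 days = 2028/12/08.
From Friday, 2028/12/08, 7 business days (Dec 11, Dec 12, Dec 13, Dec 14, Dec 15, Dec 18, Dec 19, skipping weekends) brings us to Tuesday, 2028/12/19, which is the last day of the response period.
The date termination becomes effective: 85 calendar days after 2028/12/19 is 2029/03/14.

2029/03/14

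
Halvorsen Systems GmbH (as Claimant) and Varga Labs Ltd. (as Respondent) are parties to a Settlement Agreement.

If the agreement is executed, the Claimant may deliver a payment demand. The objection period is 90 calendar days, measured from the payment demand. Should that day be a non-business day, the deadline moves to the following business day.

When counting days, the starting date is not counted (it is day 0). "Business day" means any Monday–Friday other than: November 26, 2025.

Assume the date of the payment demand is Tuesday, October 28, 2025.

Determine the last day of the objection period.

Adding 90 calendar days to October 28, 2025 gives January 26, 2026, which is the last day of the objection period. January 26, 2026 is a Monday and is not a listed holiday, so no roll-forward applies.

January 26, 2026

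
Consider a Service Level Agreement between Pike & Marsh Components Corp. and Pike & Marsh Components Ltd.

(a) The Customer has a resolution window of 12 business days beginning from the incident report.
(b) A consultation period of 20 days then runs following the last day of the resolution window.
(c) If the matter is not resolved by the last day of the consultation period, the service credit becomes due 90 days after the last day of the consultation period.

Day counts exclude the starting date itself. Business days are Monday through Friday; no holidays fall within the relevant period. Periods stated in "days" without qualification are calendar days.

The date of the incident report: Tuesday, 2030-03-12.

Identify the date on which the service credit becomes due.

2030-07-16

The last day of the resolution window: counting 12 business days from Tuesday, 2030-03-12 (Mar 13, Mar 14, Mar 15, Mar 18, …, Mar 26, Mar 27, Mar 28, skipping weekends) reaches Thursday, 2030-03-28.
The last day of the consultation period: 2030-03-28 + 20 days = 2030-04-17.
Adding 90 calendar days to 2030-04-17 gives 2030-07-16, which is the date on which the service credit becomes due.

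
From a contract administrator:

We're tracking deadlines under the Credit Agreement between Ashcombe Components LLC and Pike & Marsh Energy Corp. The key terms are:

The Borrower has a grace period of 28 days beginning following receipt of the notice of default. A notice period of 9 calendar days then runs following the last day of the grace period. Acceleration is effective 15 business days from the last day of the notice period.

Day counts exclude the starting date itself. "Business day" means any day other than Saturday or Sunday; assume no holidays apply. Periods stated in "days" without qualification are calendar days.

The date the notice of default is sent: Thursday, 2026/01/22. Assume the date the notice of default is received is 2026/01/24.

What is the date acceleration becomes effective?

The last day of the grace period: 2026/01/24 + 28 days = 2026/02/21.
The last day of the notice period: 9 calendar days after 2026/02/21 is 2026/03/02.
From Monday, 2026/03/02, 15 business days (Mar 3, Mar 4, Mar 5, Mar 6, …, Mar 19, Mar 20, Mar 23, skipping weekends) brings us to Monday, 2026/03/23, which is the date acceleration becomes effective.

2026/03/23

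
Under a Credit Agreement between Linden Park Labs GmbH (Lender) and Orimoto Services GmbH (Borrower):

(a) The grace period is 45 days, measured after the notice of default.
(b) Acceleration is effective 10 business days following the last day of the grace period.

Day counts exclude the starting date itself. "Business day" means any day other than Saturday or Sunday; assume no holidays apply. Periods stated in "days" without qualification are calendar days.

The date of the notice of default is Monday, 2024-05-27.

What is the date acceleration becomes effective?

2024-07-25

The last day of the grace period: 45 calendar days after 2024-05-27 is 2024-07-11.
From Thursday, 2024-07-11, 10 business days (Jul 12, Jul 15, Jul 16, Jul 17, Jul 18, Jul 19, Jul 22, Jul 23, Jul 24, Jul 25, skipping weekends) brings us to Thursday, 2024-07-25, which is the date acceleration becomes effective.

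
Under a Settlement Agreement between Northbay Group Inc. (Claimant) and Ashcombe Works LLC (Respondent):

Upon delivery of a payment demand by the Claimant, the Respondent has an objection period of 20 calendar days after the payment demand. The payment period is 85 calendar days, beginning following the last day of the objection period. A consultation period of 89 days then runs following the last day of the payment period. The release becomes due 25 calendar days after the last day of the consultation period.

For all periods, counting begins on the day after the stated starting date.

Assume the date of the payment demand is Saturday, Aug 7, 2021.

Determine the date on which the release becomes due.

Mar 14, 2022

The last day of the objection period: Aug 7, 2021 + 20 days = Aug 27, 2021.
The last day of the payment period: Aug 27, 2021 + 85 days = Nov 20, 2021.
The last day of the consultation period: 89 calendar days after Nov 20, 2021 is Feb 17, 2022.
Adding 25 calendar days to Feb 17, 2022 gives Mar 14, 2022, which is the date on which the release becomes due.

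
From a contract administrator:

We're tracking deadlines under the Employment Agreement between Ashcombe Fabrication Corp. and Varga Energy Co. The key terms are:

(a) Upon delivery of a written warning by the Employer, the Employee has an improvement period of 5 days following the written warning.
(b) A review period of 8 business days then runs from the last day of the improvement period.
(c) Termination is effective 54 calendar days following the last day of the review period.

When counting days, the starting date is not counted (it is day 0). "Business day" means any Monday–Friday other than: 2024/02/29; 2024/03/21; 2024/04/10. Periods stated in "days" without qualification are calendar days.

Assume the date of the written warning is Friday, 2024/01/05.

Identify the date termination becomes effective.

2024/03/16

The last day of the improvement period: 2024/01/05 + 5 days = 2024/01/10.
The last day of the review period: counting 8 business days from Wednesday, 2024/01/10 (Jan 11, Jan 12, Jan 15, Jan 16, Jan 17, Jan 18, Jan 19, Jan 22, skipping weekends) reaches Monday, 2024/01/22.
The date termination becomes effective: 54 calendar days after 2024/01/22 is 2024/03/16.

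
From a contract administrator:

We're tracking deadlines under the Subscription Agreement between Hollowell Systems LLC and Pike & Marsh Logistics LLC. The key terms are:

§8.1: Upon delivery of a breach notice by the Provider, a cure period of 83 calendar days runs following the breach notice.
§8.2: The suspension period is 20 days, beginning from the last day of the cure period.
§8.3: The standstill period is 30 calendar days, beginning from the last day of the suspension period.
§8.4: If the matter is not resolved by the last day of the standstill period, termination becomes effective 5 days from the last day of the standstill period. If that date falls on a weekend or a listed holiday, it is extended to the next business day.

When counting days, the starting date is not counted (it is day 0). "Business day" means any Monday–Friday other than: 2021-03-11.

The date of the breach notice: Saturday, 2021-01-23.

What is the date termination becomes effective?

The last day of the cure period: 2021-01-23 + 83 days = 2021-04-16.
The last day of the suspension period: 20 calendar days after 2021-04-16 is 2021-05-06.
Adding 30 calendar days to 2021-05-06 gives 2021-06-05, which is the last day of the standstill period.
The date termination becomes effective: 5 calendar days after 2021-06-05 is 2021-06-10. 2021-06-10 is a Thursday and is not a listed holiday, so no roll-forward applies.

2021-06-10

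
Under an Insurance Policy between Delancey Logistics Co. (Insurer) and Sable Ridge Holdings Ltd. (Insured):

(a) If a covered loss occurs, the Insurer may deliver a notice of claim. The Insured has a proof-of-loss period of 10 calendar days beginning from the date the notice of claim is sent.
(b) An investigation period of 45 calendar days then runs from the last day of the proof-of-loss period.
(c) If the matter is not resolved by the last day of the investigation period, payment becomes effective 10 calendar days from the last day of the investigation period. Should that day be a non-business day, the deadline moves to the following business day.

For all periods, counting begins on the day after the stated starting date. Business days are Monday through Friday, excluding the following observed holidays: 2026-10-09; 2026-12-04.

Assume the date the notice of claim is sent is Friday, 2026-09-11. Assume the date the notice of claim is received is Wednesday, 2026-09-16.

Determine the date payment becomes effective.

2026-11-16

The last day of the proof-of-loss period: 10 calendar days after 2026-09-11 is 2026-09-21.
The last day of the investigation period: 2026-09-21 + 45 days = 2026-11-05.
Adding 10 calendar days to 2026-11-05 gives 2026-11-15, which is the date payment becomes effective. That falls on a Sunday, so it rolls to the next business day, Monday, 2026-11-16.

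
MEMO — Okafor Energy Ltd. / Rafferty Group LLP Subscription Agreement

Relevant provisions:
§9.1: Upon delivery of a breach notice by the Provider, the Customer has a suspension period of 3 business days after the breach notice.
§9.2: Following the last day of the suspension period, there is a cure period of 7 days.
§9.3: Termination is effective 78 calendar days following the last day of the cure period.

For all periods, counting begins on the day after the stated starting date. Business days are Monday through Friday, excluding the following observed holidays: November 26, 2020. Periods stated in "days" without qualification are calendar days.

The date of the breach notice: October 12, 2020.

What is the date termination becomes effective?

The last day of the suspension period: counting 3 business days from Monday, October 12, 2020 (Oct 13, Oct 14, Oct 15, skipping weekends) reaches Thursday, October 15, 2020.
The last day of the cure period: 7 calendar days after October 15, 2020 is October 22, 2020.
Adding 78 calendar days to October 22, 2020 gives January 8, 2021, which is the date termination becomes effective.

January 8, 2021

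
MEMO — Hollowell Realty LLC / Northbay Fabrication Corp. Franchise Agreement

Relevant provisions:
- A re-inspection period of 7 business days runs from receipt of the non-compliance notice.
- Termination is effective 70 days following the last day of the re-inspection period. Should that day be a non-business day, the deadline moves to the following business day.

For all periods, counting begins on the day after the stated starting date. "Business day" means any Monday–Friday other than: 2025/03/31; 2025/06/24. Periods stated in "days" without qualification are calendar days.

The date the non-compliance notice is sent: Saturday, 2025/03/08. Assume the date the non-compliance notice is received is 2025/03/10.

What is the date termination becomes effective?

2025/05/28

The last day of the re-inspection period: counting 7 business days from Monday, 2025/03/10 (Mar 11, Mar 12, Mar 13, Mar 14, Mar 17, Mar 18, Mar 19, skipping weekends) reaches Wednesday, 2025/03/19.
The date termination becomes effective: 70 calendar days after 2025/03/19 is 2025/05/28. 2025/05/28 is a Wednesday and is not a listed holiday, so no roll-forward applies.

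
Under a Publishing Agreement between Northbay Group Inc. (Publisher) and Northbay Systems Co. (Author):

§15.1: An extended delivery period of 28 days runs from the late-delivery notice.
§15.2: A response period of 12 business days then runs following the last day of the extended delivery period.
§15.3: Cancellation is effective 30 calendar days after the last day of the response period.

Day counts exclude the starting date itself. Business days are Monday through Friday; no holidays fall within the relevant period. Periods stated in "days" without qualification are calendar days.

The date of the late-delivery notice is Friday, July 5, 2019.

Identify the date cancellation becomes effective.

Adding 28 calendar days to July 5, 2019 gives August 2, 2019, which is the last day of the extended delivery period.
The last day of the response period: counting 12 business days from Friday, August 2, 2019 (Aug 5, Aug 6, Aug 7, Aug 8, …, Aug 16, Aug 19, Aug 20, skipping weekends) reaches Tuesday, August 20, 2019.
The date cancellation becomes effective: August 20, 2019 + 30 days = September 19, 2019.

September 19, 2019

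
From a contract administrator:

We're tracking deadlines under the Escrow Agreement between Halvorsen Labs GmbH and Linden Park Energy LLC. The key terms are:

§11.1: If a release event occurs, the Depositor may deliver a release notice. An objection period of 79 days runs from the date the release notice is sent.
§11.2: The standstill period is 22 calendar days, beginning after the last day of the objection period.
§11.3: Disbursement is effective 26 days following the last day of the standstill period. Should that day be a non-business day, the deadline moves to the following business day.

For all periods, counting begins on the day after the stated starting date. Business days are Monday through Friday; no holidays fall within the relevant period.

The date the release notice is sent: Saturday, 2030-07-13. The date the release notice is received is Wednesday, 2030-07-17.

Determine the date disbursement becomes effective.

The last day of the objection period: 2030-07-13 + 79 days = 2030-09-30.
The last day of the standstill period: 22 calendar days after 2030-09-30 is 2030-10-22.
Adding 26 calendar days to 2030-10-22 gives 2030-11-17, which is the date disbursement becomes effective. That falls on a Sunday, so it rolls to the next business day, Monday, 2030-11-18.

2030-11-18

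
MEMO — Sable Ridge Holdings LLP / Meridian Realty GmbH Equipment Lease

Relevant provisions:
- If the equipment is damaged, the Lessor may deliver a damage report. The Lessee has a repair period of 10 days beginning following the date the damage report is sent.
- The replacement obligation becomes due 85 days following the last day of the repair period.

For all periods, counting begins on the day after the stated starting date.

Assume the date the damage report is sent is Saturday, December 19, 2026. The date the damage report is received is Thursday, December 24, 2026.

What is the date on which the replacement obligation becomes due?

March 24, 2027

Adding 10 calendar days to December 19, 2026 gives December 29, 2026, which is the last day of the repair period.
The date on which the replacement obligation becomes due: 85 calendar days after December 29, 2026 is March 24, 2027.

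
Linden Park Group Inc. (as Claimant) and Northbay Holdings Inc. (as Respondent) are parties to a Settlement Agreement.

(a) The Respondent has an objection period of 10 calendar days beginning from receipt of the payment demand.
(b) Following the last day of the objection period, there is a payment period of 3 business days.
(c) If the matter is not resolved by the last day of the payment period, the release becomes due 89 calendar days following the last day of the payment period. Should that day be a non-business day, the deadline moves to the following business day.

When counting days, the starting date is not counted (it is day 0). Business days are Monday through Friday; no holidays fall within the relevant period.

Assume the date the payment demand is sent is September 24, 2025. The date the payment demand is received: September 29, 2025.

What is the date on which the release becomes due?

January 12, 2026

The last day of the objection period: September 29, 2025 + 10 days = October 9, 2025.
The last day of the payment period: counting 3 business days from Thursday, October 9, 2025 (Oct 10, Oct 13, Oct 14, skipping weekends) reaches Tuesday, October 14, 2025.
Adding 89 calendar days to October 14, 2025 gives January 11, 2026, which is the date on which the release becomes due. That falls on a Sunday, so it rolls to the next business day, Monday, January 12, 2026.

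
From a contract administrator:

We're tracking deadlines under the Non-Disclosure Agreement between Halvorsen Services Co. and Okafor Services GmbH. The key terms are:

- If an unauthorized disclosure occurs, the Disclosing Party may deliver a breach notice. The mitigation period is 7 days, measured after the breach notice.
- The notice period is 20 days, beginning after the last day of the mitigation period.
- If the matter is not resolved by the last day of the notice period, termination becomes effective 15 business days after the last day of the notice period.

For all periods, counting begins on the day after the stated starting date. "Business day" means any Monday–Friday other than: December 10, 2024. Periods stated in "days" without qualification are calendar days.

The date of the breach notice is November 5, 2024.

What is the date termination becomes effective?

December 24, 2024

The last day of the mitigation period: 7 calendar days after November 5, 2024 is November 12, 2024.
The last day of the notice period: 20 calendar days after November 12, 2024 is December 2, 2024.
From Monday, December 2, 2024, 15 business days (Dec 3, Dec 4, Dec 5, Dec 6, …, Dec 20, Dec 23, Dec 24, skipping weekends and the listed holiday on Dec 10) brings us to Tuesday, December 24, 2024, which is the date termination becomes effective.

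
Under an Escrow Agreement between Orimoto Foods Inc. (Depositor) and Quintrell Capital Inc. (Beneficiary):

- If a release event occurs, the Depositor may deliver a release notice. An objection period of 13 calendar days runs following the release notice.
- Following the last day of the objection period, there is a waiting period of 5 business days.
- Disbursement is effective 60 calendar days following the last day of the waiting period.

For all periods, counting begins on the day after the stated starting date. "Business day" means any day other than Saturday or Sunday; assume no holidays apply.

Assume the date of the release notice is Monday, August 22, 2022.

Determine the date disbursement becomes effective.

November 8, 2022

The last day of the objection period: 13 calendar days after August 22, 2022 is September 4, 2022.
From Sunday, September 4, 2022, 5 business days (Sep 5, Sep 6, Sep 7, Sep 8, Sep 9, skipping weekends) brings us to Friday, September 9, 2022, which is the last day of the waiting period.
Adding 60 calendar days to September 9, 2022 gives November 8, 2022, which is the date disbursement becomes effective.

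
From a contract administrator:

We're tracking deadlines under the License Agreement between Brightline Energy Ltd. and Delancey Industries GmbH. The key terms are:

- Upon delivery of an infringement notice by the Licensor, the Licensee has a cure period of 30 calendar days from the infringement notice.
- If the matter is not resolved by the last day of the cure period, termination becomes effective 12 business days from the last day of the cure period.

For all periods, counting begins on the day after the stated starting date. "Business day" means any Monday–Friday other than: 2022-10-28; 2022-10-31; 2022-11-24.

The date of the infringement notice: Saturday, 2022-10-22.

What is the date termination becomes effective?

2022-12-08

The last day of the cure period: 30 calendar days after 2022-10-22 is 2022-11-21.
From Monday, 2022-11-21, 12 business days (Nov 22, Nov 23, Nov 25, Nov 28, …, Dec 6, Dec 7, Dec 8, skipping weekends and the listed holiday on Nov 24) brings us to Thursday, 2022-12-08, which is the date termination becomes effective.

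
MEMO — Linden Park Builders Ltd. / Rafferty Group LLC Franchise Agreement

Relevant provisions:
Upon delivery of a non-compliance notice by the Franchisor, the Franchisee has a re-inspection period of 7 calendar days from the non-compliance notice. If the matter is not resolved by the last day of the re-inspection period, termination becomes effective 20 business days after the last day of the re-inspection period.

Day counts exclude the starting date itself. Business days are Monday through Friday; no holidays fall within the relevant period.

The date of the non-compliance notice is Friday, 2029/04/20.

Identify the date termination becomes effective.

2029/05/25

The last day of the re-inspection period: 7 calendar days after 2029/04/20 is 2029/04/27.
The date termination becomes effective: counting 20 business days from Friday, 2029/04/27 (Apr 30, May 1, May 2, May 3, …, May 23, May 24, May 25, skipping weekends) reaches Friday, 2029/05/25.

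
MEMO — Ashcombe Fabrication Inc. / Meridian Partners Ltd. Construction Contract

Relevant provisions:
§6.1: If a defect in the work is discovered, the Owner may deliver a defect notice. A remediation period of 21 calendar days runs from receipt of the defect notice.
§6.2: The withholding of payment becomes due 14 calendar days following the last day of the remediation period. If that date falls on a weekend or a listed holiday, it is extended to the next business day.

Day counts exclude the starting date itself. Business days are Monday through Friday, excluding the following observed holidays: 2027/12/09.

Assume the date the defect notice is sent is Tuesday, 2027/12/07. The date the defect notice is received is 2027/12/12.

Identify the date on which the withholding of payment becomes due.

2028/01/17

The last day of the remediation period: 21 calendar days after 2027/12/12 is 2028/01/02.
Adding 14 calendar days to 2028/01/02 gives 2028/01/16, which is the date on which the withholding of payment becomes due. That falls on a Sunday, so it rolls to the next business day, Monday, 2028/01/17.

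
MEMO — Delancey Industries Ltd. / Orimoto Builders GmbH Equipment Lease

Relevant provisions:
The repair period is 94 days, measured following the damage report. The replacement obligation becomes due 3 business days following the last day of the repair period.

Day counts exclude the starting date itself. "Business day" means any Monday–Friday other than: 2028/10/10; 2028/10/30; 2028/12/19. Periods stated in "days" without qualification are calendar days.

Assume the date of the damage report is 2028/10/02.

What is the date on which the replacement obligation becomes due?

The last day of the repair period: 2028/10/02 + 94 days = 2029/01/04.
The date on which the replacement obligation becomes due: counting 3 business days from Thursday, 2029/01/04 (Jan 5, Jan 8, Jan 9, skipping weekends) reaches Tuesday, 2029/01/09.

2029/01/09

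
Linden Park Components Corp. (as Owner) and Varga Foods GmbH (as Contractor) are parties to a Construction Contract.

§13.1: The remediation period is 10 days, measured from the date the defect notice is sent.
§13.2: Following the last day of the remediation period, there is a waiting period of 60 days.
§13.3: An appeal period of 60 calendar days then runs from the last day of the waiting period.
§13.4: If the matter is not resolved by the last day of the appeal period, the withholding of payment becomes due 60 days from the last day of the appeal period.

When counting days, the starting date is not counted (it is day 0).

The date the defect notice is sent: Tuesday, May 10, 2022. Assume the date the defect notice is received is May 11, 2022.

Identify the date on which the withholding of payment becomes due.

The last day of the remediation period: May 10, 2022 + 10 days = May 20, 2022.
The last day of the waiting period: May 20, 2022 + 60 days = Jul 19, 2022.
The last day of the appeal period: 60 calendar days after Jul 19, 2022 is Sep 17, 2022.
Adding 60 calendar days to Sep 17, 2022 gives Nov 16, 2022, which is the date on which the withholding of payment becomes due.

Nov 16, 2022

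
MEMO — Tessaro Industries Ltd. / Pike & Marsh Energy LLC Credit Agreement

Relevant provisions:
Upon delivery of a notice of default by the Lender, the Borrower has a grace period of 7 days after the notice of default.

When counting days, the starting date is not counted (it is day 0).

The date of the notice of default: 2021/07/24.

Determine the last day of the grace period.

The last day of the grace period: 7 calendar days after 2021/07/24 is 2021/07/31.

2021/07/31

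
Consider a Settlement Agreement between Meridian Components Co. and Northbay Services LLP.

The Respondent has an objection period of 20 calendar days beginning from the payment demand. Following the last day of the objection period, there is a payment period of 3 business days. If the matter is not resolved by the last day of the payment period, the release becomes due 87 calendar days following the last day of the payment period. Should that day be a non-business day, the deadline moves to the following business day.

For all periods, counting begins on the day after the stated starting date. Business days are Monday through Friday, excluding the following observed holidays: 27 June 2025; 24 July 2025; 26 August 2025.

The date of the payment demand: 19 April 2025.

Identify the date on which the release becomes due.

The last day of the objection period: 20 calendar days after 19 April 2025 is 9 May 2025.
From Friday, 9 May 2025, 3 business days (May 12, May 13, May 14, skipping weekends) brings us to Wednesday, 14 May 2025, which is the last day of the payment period.
Adding 87 calendar days to 14 May 2025 gives 9 August 2025, which is the date on which the release becomes due. That falls on a Saturday, so it rolls to the next business day, Monday, 11 August 2025.

11 August 2025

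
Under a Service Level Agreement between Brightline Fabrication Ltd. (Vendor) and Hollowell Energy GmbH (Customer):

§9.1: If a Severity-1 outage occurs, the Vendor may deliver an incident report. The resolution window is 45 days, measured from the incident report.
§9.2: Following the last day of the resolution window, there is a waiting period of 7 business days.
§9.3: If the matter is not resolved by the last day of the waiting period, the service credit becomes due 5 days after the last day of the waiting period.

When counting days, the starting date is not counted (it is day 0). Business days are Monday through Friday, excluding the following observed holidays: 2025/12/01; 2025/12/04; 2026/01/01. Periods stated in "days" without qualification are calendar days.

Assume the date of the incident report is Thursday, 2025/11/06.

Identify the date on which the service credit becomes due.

2026/01/04

Adding 45 calendar days to 2025/11/06 gives 2025/12/21, which is the last day of the resolution window.
From Sunday, 2025/12/21, 7 business days (Dec 22, Dec 23, Dec 24, Dec 25, Dec 26, Dec 29, Dec 30, skipping weekends) brings us to Tuesday, 2025/12/30, which is the last day of the waiting period.
The date on which the service credit becomes due: 5 calendar days after 2025/12/30 is 2026/01/04.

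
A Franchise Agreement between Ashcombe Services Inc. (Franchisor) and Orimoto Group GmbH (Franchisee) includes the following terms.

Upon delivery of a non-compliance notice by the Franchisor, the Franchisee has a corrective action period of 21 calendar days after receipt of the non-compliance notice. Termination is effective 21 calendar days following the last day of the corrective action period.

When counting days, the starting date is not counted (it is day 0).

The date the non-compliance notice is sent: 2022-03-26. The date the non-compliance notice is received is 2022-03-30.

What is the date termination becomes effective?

The last day of the corrective action period: 21 calendar days after 2022-03-30 is 2022-04-20.
Adding 21 calendar days to 2022-04-20 gives 2022-05-11, which is the date termination becomes effective.

2022-05-11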